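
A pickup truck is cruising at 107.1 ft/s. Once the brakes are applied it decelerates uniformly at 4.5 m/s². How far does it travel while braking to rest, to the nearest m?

107.1 ft/s × 0.3048 = 32.6441 m/s.
Braking distance = v²/(2a) = 32.6441² / (2 × 4.500) = 1065.637 / 9.000 = 118.404 m.

Braking distance ≈ 118 m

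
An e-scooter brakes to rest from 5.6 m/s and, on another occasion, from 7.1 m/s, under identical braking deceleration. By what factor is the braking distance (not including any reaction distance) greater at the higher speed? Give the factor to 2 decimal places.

Factor ≈ 1.61

Braking distance d = v²/(2a), so with a fixed, d ∝ v².
Factor = (7.1/5.6)² = 1.2679² = 1.6076.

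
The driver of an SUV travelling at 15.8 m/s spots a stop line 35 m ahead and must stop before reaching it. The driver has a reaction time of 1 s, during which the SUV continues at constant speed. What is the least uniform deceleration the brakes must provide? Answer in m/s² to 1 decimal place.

Required deceleration ≈ 6.5 m/s²

Distance covered during reaction = 15.8000 × 1 = 15.800 m.
Distance available for braking: 35 − 15.800 = 19.200 m.
v² = 2a·d ⇒ a = v²/(2d) = 15.8000² / (2 × 19.200) = 249.640 / 38.400 = 6.5010 m/s².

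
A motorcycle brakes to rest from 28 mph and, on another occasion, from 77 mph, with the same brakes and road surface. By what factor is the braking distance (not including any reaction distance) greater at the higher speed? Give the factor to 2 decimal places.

Factor ≈ 7.56

Braking distance d = v²/(2a), so with a fixed, d ∝ v².
Factor = (77/28)² = 2.7500² = 7.5625.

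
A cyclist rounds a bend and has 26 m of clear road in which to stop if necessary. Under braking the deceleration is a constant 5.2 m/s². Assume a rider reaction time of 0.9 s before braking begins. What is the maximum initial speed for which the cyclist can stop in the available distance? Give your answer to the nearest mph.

Stopping distance: v·t_r + v²/(2a) = 26 with t_r = 0.9 s and a = 5.200 m/s².
So v² + 9.360 v − 270.40 = 0.
Positive root: v = −a·t_r + √((a·t_r)² + 2a·d) = −4.680 + √(21.902 + 270.40) = 12.4168 m/s.
12.4168 m/s ÷ 0.44704 = 27.776 mph.

Maximum speed ≈ 28 mph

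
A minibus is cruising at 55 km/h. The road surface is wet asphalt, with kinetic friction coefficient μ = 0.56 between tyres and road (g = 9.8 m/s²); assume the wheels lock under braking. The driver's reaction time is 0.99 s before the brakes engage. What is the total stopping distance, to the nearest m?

Total stopping distance ≈ 36 m

55 km/h ÷ 3.6 = 15.2778 m/s.
a = μg = 0.56 × 9.8 = 5.488 m/s².
Reaction distance = v·t_r = 15.2778 × 0.99 = 15.125 m.
Braking distance = v²/(2a) = 15.2778² / (2 × 5.488) = 233.411 / 10.976 = 21.266 m.
Total = 15.125 + 21.266 = 36.391 m.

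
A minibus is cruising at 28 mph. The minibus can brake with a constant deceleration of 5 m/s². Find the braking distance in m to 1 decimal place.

28 mph × 0.44704 = 12.5171 m/s.
Braking distance = v²/(2a) = 12.5171² / (2 × 5.000) = 156.678 / 10.000 = 15.668 m.

Braking distance ≈ 15.7 m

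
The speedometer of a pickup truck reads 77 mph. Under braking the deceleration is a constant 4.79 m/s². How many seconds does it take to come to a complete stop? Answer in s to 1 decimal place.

77 mph × 0.44704 = 34.4221 m/s.
Braking time = v/a = 34.4221 / 4.790 = 7.186 s.

Braking time ≈ 7.2 s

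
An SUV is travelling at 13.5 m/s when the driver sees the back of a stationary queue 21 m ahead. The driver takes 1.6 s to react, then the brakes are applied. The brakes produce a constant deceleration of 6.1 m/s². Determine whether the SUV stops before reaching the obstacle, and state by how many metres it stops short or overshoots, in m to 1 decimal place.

Reaction distance = 13.5000 × 1.6 = 21.600 m.
Braking distance = v²/(2a) = 182.250 / 12.200 = 14.939 m.
Total stopping distance = 21.600 + 14.939 = 36.539 m, vs 21 m available — it cannot stop in time and overshoots by 36.539 − 21 = 15.539 m.

No — it overshoots by 15.5 m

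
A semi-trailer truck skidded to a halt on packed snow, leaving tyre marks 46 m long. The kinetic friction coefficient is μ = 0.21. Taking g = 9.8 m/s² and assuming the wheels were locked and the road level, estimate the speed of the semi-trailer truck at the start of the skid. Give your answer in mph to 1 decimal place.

Deceleration a = μg = 0.21 × 9.8 = 2.058 m/s².
v = √(2a·d) = √(2 × 2.058 × 46) = √189.336 = 13.7599 m/s.
= 13.7599 ÷ 0.44704 = 30.780 mph.

Initial speed ≈ 30.8 mph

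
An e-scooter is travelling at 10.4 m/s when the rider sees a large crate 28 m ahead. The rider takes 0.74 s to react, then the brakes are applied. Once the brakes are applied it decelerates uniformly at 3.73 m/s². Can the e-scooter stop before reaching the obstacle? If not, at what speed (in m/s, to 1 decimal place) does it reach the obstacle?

Reaction distance = 10.4000 × 0.74 = 7.696 m.
Braking distance = v²/(2a) = 108.160 / 7.460 = 14.499 m.
Total stopping distance = 7.696 + 14.499 = 22.195 m, vs 28 m available — it stops with 28 − 22.195 = 5.805 m to spare.

Yes — it stops about 5.8 m short of the obstacle, so it never reaches it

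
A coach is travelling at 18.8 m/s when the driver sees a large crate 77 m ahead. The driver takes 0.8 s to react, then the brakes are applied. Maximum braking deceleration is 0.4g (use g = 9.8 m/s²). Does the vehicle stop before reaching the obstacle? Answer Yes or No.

a = 0.4 × 9.8 = 3.920 m/s².
Reaction distance = 18.8000 × 0.8 = 15.040 m.
Braking distance = v²/(2a) = 353.440 / 7.840 = 45.082 m.
Total stopping distance = 15.040 + 45.082 = 60.122 m, vs 77 m available — it stops with 77 − 60.122 = 16.878 m to spare.

Yes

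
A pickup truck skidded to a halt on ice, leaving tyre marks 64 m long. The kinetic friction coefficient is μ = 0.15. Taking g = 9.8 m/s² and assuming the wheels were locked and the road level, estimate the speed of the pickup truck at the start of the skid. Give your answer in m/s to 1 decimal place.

Initial speed ≈ 13.7 m/s

Deceleration a = μg = 0.15 × 9.8 = 1.470 m/s².
v = √(2a·d) = √(2 × 1.470 × 64) = √188.160 = 13.7171 m/s.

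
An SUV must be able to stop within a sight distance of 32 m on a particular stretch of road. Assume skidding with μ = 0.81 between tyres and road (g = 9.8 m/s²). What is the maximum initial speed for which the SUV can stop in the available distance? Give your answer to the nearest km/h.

Maximum speed ≈ 81 km/h

a = μg = 0.81 × 9.8 = 7.938 m/s².
v²/(2a) = d ⇒ v = √(2 × 7.938 × 32) = √508.03 = 22.5395 m/s.
22.5395 m/s × 3.6 = 81.142 km/h.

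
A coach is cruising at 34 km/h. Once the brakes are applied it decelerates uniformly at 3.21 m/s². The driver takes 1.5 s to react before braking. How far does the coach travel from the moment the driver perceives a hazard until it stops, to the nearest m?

Total stopping distance ≈ 28 m

34 km/h ÷ 3.6 = 9.4444 m/s.
Reaction distance = v·t_r = 9.4444 × 1.5 = 14.167 m.
Braking distance = v²/(2a) = 9.4444² / (2 × 3.210) = 89.197 / 6.420 = 13.894 m.
Total = 14.167 + 13.894 = 28.061 m.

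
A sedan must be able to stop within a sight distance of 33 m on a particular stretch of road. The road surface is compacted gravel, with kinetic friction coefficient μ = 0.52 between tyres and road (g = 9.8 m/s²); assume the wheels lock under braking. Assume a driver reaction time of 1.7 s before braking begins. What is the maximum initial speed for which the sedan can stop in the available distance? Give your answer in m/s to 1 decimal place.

Maximum speed ≈ 11.6 m/s

a = μg = 0.52 × 9.8 = 5.096 m/s².
Stopping distance: v·t_r + v²/(2a) = 33 with t_r = 1.7 s and a = 5.096 m/s².
So v² + 17.326 v − 336.34 = 0.
Positive root: v = −a·t_r + √((a·t_r)² + 2a·d) = −8.663 + √(75.048 + 336.34) = 11.6197 m/s.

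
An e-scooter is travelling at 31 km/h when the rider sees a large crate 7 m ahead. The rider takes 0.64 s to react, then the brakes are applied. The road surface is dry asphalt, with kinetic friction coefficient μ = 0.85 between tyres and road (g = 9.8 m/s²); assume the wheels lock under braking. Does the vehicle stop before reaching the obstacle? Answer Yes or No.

No

31 km/h ÷ 3.6 = 8.6111 m/s.
a = μg = 0.85 × 9.8 = 8.330 m/s².
Reaction distance = 8.6111 × 0.64 = 5.511 m.
Braking distance = v²/(2a) = 74.151 / 16.660 = 4.451 m.
Total stopping distance = 5.511 + 4.451 = 9.962 m, vs 7 m available — it cannot stop in time and overshoots by 9.962 − 7 = 2.962 m.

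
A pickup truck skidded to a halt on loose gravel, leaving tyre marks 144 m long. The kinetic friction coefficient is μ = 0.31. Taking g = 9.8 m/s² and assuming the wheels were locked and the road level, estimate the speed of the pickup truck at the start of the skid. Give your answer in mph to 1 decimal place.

Initial speed ≈ 66.2 mph

Deceleration a = μg = 0.31 × 9.8 = 3.038 m/s².
v = √(2a·d) = √(2 × 3.038 × 144) = √874.944 = 29.5795 m/s.
= 29.5795 ÷ 0.44704 = 66.167 mph.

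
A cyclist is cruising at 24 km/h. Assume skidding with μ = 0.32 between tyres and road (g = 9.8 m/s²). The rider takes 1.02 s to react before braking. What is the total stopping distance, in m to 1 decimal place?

Total stopping distance ≈ 13.9 m

24 km/h ÷ 3.6 = 6.6667 m/s.
a = μg = 0.32 × 9.8 = 3.136 m/s².
Reaction distance = v·t_r = 6.6667 × 1.02 = 6.800 m.
Braking distance = v²/(2a) = 6.6667² / (2 × 3.136) = 44.445 / 6.272 = 7.086 m.
Total = 6.800 + 7.086 = 13.886 m.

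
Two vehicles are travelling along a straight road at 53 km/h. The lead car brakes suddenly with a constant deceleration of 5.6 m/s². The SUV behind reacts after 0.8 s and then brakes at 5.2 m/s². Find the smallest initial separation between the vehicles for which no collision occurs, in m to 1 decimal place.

Minimum gap ≈ 13.3 m

53 km/h ÷ 3.6 = 14.7222 m/s.
Leader travels v²/(2a_L) = 216.743 / 11.200 = 19.352 m before stopping.
Follower covers v·t_r = 14.7222 × 0.8 = 11.778 m while reacting, then v²/(2a_F) = 216.743 / 10.400 = 20.841 m while braking, for a total of 11.778 + 20.841 = 32.619 m.
Since a_F ≤ a_L and the follower starts braking later, the follower is never slower than the leader, so the closest approach is when both have stopped.
Minimum gap = 32.619 − 19.352 = 13.267 m.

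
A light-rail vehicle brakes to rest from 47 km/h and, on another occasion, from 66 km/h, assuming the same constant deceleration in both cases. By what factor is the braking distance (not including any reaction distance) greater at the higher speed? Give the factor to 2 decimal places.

Factor ≈ 1.97

Braking distance d = v²/(2a), so with a fixed, d ∝ v².
Factor = (66/47)² = 1.4043² = 1.9721.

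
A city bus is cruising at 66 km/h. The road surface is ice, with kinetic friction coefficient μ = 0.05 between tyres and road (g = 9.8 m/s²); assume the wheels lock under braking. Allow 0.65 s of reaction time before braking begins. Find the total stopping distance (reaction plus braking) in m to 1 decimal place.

66 km/h ÷ 3.6 = 18.3333 m/s.
a = μg = 0.05 × 9.8 = 0.490 m/s².
Reaction distance = v·t_r = 18.3333 × 0.65 = 11.917 m.
Braking distance = v²/(2a) = 18.3333² / (2 × 0.490) = 336.110 / 0.980 = 342.969 m.
Total = 11.917 + 342.969 = 354.886 m.

Total stopping distance ≈ 354.9 m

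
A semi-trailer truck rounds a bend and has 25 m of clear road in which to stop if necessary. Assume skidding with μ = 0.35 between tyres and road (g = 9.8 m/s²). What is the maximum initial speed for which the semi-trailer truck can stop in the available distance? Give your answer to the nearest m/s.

Maximum speed ≈ 13 m/s

a = μg = 0.35 × 9.8 = 3.430 m/s².
v²/(2a) = d ⇒ v = √(2 × 3.430 × 25) = √171.50 = 13.0958 m/s.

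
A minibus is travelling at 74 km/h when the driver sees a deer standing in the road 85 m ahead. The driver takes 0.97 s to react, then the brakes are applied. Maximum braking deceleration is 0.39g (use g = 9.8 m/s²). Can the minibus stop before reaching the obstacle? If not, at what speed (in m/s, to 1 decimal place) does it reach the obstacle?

Yes — it stops about 9.8 m short of the obstacle, so it never reaches it

74 km/h ÷ 3.6 = 20.5556 m/s.
a = 0.39 × 9.8 = 3.822 m/s².
Reaction distance = 20.5556 × 0.97 = 19.939 m.
Braking distance = v²/(2a) = 422.533 / 7.644 = 55.276 m.
Total stopping distance = 19.939 + 55.276 = 75.215 m, vs 85 m available — it stops with 85 − 75.215 = 9.785 m to spare.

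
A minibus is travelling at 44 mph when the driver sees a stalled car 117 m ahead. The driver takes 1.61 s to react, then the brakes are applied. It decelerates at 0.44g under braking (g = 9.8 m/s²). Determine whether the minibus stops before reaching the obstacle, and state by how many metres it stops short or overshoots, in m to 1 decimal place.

Yes — it stops 40.5 m short of the obstacle

44 mph × 0.44704 = 19.6698 m/s.
a = 0.44 × 9.8 = 4.312 m/s².
Reaction distance = 19.6698 × 1.61 = 31.668 m.
Braking distance = v²/(2a) = 386.901 / 8.624 = 44.863 m.
Total stopping distance = 31.668 + 44.863 = 76.531 m, vs 117 m available — it stops with 117 − 76.531 = 40.469 m to spare.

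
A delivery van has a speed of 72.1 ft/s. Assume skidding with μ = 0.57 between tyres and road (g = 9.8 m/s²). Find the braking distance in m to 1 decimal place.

Braking distance ≈ 43.2 m

72.1 ft/s × 0.3048 = 21.9761 m/s.
a = μg = 0.57 × 9.8 = 5.586 m/s².
Braking distance = v²/(2a) = 21.9761² / (2 × 5.586) = 482.949 / 11.172 = 43.229 m.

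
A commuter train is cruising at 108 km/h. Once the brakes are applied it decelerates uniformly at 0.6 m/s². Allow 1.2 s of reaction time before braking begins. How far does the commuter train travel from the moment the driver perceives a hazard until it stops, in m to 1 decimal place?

108 km/h ÷ 3.6 = 30.0000 m/s.
Reaction distance = v·t_r = 30.0000 × 1.2 = 36.000 m.
Braking distance = v²/(2a) = 30.0000² / (2 × 0.600) = 900.000 / 1.200 = 750.000 m.
Total = 36.000 + 750.000 = 786.000 m.

Total stopping distance ≈ 786.0 m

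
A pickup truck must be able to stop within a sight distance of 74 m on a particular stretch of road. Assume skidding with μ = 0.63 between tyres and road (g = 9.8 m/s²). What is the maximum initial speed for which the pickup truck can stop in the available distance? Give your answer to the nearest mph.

a = μg = 0.63 × 9.8 = 6.174 m/s².
v²/(2a) = d ⇒ v = √(2 × 6.174 × 74) = √913.75 = 30.2283 m/s.
30.2283 m/s ÷ 0.44704 = 67.619 mph.

Maximum speed ≈ 68 mph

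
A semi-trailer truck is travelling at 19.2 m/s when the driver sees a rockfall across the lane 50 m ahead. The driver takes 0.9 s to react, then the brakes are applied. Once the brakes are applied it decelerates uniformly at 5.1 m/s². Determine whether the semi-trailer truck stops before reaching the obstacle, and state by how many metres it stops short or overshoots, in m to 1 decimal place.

Reaction distance = 19.2000 × 0.9 = 17.280 m.
Braking distance = v²/(2a) = 368.640 / 10.200 = 36.141 m.
Total stopping distance = 17.280 + 36.141 = 53.421 m, vs 50 m available — it cannot stop in time and overshoots by 53.421 − 50 = 3.421 m.

No — it overshoots by 3.4 m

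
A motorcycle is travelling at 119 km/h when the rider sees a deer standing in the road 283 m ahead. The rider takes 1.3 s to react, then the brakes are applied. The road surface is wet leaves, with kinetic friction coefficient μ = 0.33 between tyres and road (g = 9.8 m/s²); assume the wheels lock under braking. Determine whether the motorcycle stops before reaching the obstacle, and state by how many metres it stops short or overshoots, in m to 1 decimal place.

119 km/h ÷ 3.6 = 33.0556 m/s.
a = μg = 0.33 × 9.8 = 3.234 m/s².
Reaction distance = 33.0556 × 1.3 = 42.972 m.
Braking distance = v²/(2a) = 1092.673 / 6.468 = 168.935 m.
Total stopping distance = 42.972 + 168.935 = 211.907 m, vs 283 m available — it stops with 283 − 211.907 = 71.093 m to spare.

Yes — it stops 71.1 m short of the obstacle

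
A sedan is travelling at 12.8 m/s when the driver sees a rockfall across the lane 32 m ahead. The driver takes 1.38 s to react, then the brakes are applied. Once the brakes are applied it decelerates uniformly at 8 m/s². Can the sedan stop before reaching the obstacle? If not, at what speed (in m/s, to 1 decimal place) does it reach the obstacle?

Yes — it stops about 4.1 m short of the obstacle, so it never reaches it

Reaction distance = 12.8000 × 1.38 = 17.664 m.
Braking distance = v²/(2a) = 163.840 / 16.000 = 10.240 m.
Total stopping distance = 17.664 + 10.240 = 27.904 m, vs 32 m available — it stops with 32 − 27.904 = 4.096 m to spare.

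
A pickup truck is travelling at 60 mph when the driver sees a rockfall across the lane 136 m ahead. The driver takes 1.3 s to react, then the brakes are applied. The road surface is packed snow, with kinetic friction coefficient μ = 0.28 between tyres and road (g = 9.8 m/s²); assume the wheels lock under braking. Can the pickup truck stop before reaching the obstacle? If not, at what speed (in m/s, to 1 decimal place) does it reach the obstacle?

60 mph × 0.44704 = 26.8224 m/s.
a = μg = 0.28 × 9.8 = 2.744 m/s².
Reaction distance = 26.8224 × 1.3 = 34.869 m.
Braking distance needed to stop: v²/(2a) = 719.441 / 5.488 = 131.093 m, so total needed = 34.869 + 131.093 = 165.962 m > 136 m — it cannot stop.
Distance remaining when braking begins: 136 − 34.869 = 101.131 m.
v² = v₀² − 2a·d = 719.441 − 2 × 2.744 × 101.131 = 164.434 m²/s².
v = √164.434 = 12.823 m/s.

No — it strikes the obstacle at 12.8 m/s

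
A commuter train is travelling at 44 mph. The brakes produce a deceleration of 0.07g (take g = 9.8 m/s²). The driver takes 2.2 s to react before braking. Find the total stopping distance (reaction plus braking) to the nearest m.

44 mph × 0.44704 = 19.6698 m/s.
a = 0.07 × 9.8 = 0.686 m/s².
Reaction distance = v·t_r = 19.6698 × 2.2 = 43.274 m.
Braking distance = v²/(2a) = 19.6698² / (2 × 0.686) = 386.901 / 1.372 = 281.998 m.
Total = 43.274 + 281.998 = 325.272 m.

Total stopping distance ≈ 325 m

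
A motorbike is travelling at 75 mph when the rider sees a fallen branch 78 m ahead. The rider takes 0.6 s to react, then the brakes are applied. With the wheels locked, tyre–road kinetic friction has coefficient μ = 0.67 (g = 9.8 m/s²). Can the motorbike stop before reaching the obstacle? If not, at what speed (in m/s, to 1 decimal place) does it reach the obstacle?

No — it strikes the obstacle at 19.1 m/s

75 mph × 0.44704 = 33.5280 m/s.
a = μg = 0.67 × 9.8 = 6.566 m/s².
Reaction distance = 33.5280 × 0.6 = 20.117 m.
Braking distance needed to stop: v²/(2a) = 1124.127 / 13.132 = 85.602 m, so total needed = 20.117 + 85.602 = 105.719 m > 78 m — it cannot stop.
Distance remaining when braking begins: 78 − 20.117 = 57.883 m.
v² = v₀² − 2a·d = 1124.127 − 2 × 6.566 × 57.883 = 364.007 m²/s².
v = √364.007 = 19.079 m/s.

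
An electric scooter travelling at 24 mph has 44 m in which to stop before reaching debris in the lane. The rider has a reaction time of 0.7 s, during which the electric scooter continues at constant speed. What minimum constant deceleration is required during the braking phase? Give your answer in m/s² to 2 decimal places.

Required deceleration ≈ 1.58 m/s²

24 mph × 0.44704 = 10.7290 m/s.
Distance covered during reaction = 10.7290 × 0.7 = 7.510 m.
Distance available for braking: 44 − 7.510 = 36.490 m.
v² = 2a·d ⇒ a = v²/(2d) = 10.7290² / (2 × 36.490) = 115.111 / 72.980 = 1.5773 m/s².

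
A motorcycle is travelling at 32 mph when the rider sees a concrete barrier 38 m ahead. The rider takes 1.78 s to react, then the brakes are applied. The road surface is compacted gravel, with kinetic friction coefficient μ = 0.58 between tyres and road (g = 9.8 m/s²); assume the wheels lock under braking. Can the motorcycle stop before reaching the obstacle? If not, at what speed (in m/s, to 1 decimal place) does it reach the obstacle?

No — it strikes the obstacle at 7.9 m/s

32 mph × 0.44704 = 14.3053 m/s.
a = μg = 0.58 × 9.8 = 5.684 m/s².
Reaction distance = 14.3053 × 1.78 = 25.463 m.
Braking distance needed to stop: v²/(2a) = 204.642 / 11.368 = 18.002 m, so total needed = 25.463 + 18.002 = 43.465 m > 38 m — it cannot stop.
Distance remaining when braking begins: 38 − 25.463 = 12.537 m.
v² = v₀² − 2a·d = 204.642 − 2 × 5.684 × 12.537 = 62.121 m²/s².
v = √62.121 = 7.882 m/s.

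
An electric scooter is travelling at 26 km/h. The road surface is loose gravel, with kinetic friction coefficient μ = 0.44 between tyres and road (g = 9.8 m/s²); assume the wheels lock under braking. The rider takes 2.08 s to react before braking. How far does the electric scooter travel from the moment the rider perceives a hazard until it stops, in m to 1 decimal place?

Total stopping distance ≈ 21.1 m

26 km/h ÷ 3.6 = 7.2222 m/s.
a = μg = 0.44 × 9.8 = 4.312 m/s².
Reaction distance = v·t_r = 7.2222 × 2.08 = 15.022 m.
Braking distance = v²/(2a) = 7.2222² / (2 × 4.312) = 52.160 / 8.624 = 6.048 m.
Total = 15.022 + 6.048 = 21.070 m.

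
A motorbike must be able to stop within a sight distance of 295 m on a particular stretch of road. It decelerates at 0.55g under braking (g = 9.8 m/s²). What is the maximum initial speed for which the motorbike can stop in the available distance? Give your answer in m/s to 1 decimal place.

Maximum speed ≈ 56.4 m/s

a = 0.55 × 9.8 = 5.390 m/s².
v²/(2a) = d ⇒ v = √(2 × 5.390 × 295) = √3180.10 = 56.3924 m/s.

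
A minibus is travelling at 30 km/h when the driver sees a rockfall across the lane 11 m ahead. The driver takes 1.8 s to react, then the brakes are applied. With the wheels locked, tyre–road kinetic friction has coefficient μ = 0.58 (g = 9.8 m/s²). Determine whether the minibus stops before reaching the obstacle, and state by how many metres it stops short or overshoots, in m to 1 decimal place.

30 km/h ÷ 3.6 = 8.3333 m/s.
a = μg = 0.58 × 9.8 = 5.684 m/s².
Reaction distance = 8.3333 × 1.8 = 15.000 m.
Braking distance = v²/(2a) = 69.444 / 11.368 = 6.109 m.
Total stopping distance = 15.000 + 6.109 = 21.109 m, vs 11 m available — it cannot stop in time and overshoots by 21.109 − 11 = 10.109 m.

No — it overshoots by 10.1 m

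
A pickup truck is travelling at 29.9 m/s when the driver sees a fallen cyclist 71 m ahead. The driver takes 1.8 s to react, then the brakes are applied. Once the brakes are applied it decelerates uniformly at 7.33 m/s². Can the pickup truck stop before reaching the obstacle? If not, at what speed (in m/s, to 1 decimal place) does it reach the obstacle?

Reaction distance = 29.9000 × 1.8 = 53.820 m.
Braking distance needed to stop: v²/(2a) = 894.010 / 14.660 = 60.983 m, so total needed = 53.820 + 60.983 = 114.803 m > 71 m — it cannot stop.
Distance remaining when braking begins: 71 − 53.820 = 17.180 m.
v² = v₀² − 2a·d = 894.010 − 2 × 7.330 × 17.180 = 642.151 m²/s².
v = √642.151 = 25.341 m/s.

No — it strikes the obstacle at 25.3 m/s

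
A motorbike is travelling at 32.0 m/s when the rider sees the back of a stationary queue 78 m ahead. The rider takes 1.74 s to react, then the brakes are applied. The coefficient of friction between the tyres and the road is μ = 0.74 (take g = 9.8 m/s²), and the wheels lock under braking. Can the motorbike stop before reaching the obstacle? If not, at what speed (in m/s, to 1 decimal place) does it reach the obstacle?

No — it strikes the obstacle at 26.5 m/s

a = μg = 0.74 × 9.8 = 7.252 m/s².
Reaction distance = 32.0000 × 1.74 = 55.680 m.
Braking distance needed to stop: v²/(2a) = 1024.000 / 14.504 = 70.601 m, so total needed = 55.680 + 70.601 = 126.281 m > 78 m — it cannot stop.
Distance remaining when braking begins: 78 − 55.680 = 22.320 m.
v² = v₀² − 2a·d = 1024.000 − 2 × 7.252 × 22.320 = 700.271 m²/s².
v = √700.271 = 26.463 m/s.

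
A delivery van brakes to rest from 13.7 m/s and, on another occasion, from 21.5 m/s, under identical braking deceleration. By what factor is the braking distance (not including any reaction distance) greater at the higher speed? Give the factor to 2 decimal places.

Braking distance d = v²/(2a), so with a fixed, d ∝ v².
Factor = (21.5/13.7)² = 1.5693² = 2.4627.

Factor ≈ 2.46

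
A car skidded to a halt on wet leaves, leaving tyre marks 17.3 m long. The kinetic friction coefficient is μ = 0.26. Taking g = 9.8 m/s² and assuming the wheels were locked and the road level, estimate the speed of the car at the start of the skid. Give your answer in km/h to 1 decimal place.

Deceleration a = μg = 0.26 × 9.8 = 2.548 m/s².
v = √(2a·d) = √(2 × 2.548 × 17.3) = √88.161 = 9.3894 m/s.
= 9.3894 × 3.6 = 33.802 km/h.

Initial speed ≈ 33.8 km/h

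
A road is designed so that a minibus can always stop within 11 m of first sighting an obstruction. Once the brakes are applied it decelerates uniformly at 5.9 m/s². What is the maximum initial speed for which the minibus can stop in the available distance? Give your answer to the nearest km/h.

v²/(2a) = d ⇒ v = √(2 × 5.900 × 11) = √129.80 = 11.3930 m/s.
11.3930 m/s × 3.6 = 41.015 km/h.

Maximum speed ≈ 41 km/h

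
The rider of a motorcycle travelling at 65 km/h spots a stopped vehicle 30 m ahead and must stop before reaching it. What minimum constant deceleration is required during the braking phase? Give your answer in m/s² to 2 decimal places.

Required deceleration ≈ 5.43 m/s²

65 km/h ÷ 3.6 = 18.0556 m/s.
v² = 2a·d ⇒ a = v²/(2d) = 18.0556² / (2 × 30.000) = 326.005 / 60.000 = 5.4334 m/s².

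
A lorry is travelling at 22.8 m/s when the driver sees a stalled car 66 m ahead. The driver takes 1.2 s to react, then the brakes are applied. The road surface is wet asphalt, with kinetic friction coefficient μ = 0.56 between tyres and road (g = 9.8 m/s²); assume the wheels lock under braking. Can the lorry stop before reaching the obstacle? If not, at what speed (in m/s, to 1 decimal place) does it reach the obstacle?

a = μg = 0.56 × 9.8 = 5.488 m/s².
Reaction distance = 22.8000 × 1.2 = 27.360 m.
Braking distance needed to stop: v²/(2a) = 519.840 / 10.976 = 47.362 m, so total needed = 27.360 + 47.362 = 74.722 m > 66 m — it cannot stop.
Distance remaining when braking begins: 66 − 27.360 = 38.640 m.
v² = v₀² − 2a·d = 519.840 − 2 × 5.488 × 38.640 = 95.727 m²/s².
v = √95.727 = 9.784 m/s.

No — it strikes the obstacle at 9.8 m/s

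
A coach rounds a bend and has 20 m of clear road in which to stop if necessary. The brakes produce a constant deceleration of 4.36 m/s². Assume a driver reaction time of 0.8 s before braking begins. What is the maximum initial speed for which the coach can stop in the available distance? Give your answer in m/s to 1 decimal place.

Stopping distance: v·t_r + v²/(2a) = 20 with t_r = 0.8 s and a = 4.360 m/s².
So v² + 6.976 v − 174.40 = 0.
Positive root: v = −a·t_r + √((a·t_r)² + 2a·d) = −3.488 + √(12.166 + 174.40) = 10.1709 m/s.

Maximum speed ≈ 10.2 m/s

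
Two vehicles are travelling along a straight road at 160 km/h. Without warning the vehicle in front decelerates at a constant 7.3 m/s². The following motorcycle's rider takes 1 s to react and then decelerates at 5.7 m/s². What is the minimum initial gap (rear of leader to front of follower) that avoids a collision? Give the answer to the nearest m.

Minimum gap ≈ 82 m

160 km/h ÷ 3.6 = 44.4444 m/s.
Leader travels v²/(2a_L) = 1975.305 / 14.600 = 135.295 m before stopping.
Follower covers v·t_r = 44.4444 × 1 = 44.444 m while reacting, then v²/(2a_F) = 1975.305 / 11.400 = 173.272 m while braking, for a total of 44.444 + 173.272 = 217.716 m.
Since a_F ≤ a_L and the follower starts braking later, the follower is never slower than the leader, so the closest approach is when both have stopped.
Minimum gap = 217.716 − 135.295 = 82.421 m.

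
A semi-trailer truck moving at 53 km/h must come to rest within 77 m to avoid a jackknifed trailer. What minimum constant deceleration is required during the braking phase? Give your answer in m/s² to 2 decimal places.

Required deceleration ≈ 1.41 m/s²

53 km/h ÷ 3.6 = 14.7222 m/s.
v² = 2a·d ⇒ a = v²/(2d) = 14.7222² / (2 × 77.000) = 216.743 / 154.000 = 1.4074 m/s².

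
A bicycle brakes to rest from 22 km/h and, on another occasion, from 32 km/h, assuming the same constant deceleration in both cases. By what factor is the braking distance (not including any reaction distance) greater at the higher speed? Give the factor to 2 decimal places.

Braking distance d = v²/(2a), so with a fixed, d ∝ v².
Factor = (32/22)² = 1.4545² = 2.1156.

Factor ≈ 2.12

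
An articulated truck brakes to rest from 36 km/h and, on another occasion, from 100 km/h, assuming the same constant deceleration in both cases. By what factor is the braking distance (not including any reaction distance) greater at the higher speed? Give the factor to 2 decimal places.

Braking distance d = v²/(2a), so with a fixed, d ∝ v².
Factor = (100/36)² = 2.7778² = 7.7162.

Factor ≈ 7.72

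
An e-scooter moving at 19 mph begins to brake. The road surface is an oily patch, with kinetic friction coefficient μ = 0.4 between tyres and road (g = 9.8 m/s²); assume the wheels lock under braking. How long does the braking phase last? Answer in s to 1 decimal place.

Braking time ≈ 2.2 s

19 mph × 0.44704 = 8.4938 m/s.
a = μg = 0.4 × 9.8 = 3.920 m/s².
Braking time = v/a = 8.4938 / 3.920 = 2.167 s.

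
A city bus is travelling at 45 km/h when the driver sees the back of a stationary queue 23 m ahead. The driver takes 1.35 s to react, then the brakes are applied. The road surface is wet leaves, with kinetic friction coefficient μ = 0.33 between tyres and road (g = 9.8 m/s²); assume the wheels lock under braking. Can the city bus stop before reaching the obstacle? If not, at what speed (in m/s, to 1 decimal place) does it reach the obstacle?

No — it strikes the obstacle at 10.8 m/s

45 km/h ÷ 3.6 = 12.5000 m/s.
a = μg = 0.33 × 9.8 = 3.234 m/s².
Reaction distance = 12.5000 × 1.35 = 16.875 m.
Braking distance needed to stop: v²/(2a) = 156.250 / 6.468 = 24.157 m, so total needed = 16.875 + 24.157 = 41.032 m > 23 m — it cannot stop.
Distance remaining when braking begins: 23 − 16.875 = 6.125 m.
v² = v₀² − 2a·d = 156.250 − 2 × 3.234 × 6.125 = 116.633 m²/s².
v = √116.633 = 10.800 m/s.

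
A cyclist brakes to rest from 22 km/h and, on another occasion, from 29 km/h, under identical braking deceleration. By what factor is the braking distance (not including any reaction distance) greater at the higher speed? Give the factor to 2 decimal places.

Factor ≈ 1.74

Braking distance d = v²/(2a), so with a fixed, d ∝ v².
Factor = (29/22)² = 1.3182² = 1.7377.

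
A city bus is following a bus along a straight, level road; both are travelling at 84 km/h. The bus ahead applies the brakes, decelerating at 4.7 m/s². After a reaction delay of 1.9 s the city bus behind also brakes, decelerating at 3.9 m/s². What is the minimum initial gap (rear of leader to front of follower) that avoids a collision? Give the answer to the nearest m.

Minimum gap ≈ 56 m

84 km/h ÷ 3.6 = 23.3333 m/s.
Leader travels v²/(2a_L) = 544.443 / 9.400 = 57.919 m before stopping.
Follower covers v·t_r = 23.3333 × 1.9 = 44.333 m while reacting, then v²/(2a_F) = 544.443 / 7.800 = 69.800 m while braking, for a total of 44.333 + 69.800 = 114.133 m.
Since a_F ≤ a_L and the follower starts braking later, the follower is never slower than the leader, so the closest approach is when both have stopped.
Minimum gap = 114.133 − 57.919 = 56.214 m.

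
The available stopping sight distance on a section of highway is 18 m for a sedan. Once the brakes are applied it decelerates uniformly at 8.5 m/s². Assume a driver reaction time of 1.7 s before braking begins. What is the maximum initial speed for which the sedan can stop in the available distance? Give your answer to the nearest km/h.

Stopping distance: v·t_r + v²/(2a) = 18 with t_r = 1.7 s and a = 8.500 m/s².
So v² + 28.900 v − 306.00 = 0.
Positive root: v = −a·t_r + √((a·t_r)² + 2a·d) = −14.450 + √(208.802 + 306.00) = 8.2392 m/s.
8.2392 m/s × 3.6 = 29.661 km/h.

Maximum speed ≈ 30 km/h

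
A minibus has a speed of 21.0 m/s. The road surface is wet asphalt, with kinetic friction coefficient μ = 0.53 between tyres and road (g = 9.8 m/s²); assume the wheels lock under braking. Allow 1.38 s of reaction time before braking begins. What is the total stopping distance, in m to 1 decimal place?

Total stopping distance ≈ 71.4 m

a = μg = 0.53 × 9.8 = 5.194 m/s².
Reaction distance = v·t_r = 21.0000 × 1.38 = 28.980 m.
Braking distance = v²/(2a) = 21.0000² / (2 × 5.194) = 441.000 / 10.388 = 42.453 m.
Total = 28.980 + 42.453 = 71.433 m.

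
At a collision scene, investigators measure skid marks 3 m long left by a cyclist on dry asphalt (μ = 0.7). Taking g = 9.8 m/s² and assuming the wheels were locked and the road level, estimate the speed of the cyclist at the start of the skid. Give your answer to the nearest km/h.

Initial speed ≈ 23 km/h

Deceleration a = μg = 0.7 × 9.8 = 6.860 m/s².
v = √(2a·d) = √(2 × 6.860 × 3) = √41.160 = 6.4156 m/s.
= 6.4156 × 3.6 = 23.096 km/h.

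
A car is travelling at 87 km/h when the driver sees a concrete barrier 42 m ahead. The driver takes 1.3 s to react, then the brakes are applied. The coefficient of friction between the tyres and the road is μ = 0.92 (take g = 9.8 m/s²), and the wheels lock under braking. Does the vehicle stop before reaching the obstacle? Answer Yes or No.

No

87 km/h ÷ 3.6 = 24.1667 m/s.
a = μg = 0.92 × 9.8 = 9.016 m/s².
Reaction distance = 24.1667 × 1.3 = 31.417 m.
Braking distance = v²/(2a) = 584.029 / 18.032 = 32.388 m.
Total stopping distance = 31.417 + 32.388 = 63.805 m, vs 42 m available — it cannot stop in time and overshoots by 63.805 − 42 = 21.805 m.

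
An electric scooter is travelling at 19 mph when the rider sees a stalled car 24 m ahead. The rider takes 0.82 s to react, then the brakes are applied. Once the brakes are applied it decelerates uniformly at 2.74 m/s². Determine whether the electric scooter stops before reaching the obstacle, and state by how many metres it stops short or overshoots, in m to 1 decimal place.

19 mph × 0.44704 = 8.4938 m/s.
Reaction distance = 8.4938 × 0.82 = 6.965 m.
Braking distance = v²/(2a) = 72.145 / 5.480 = 13.165 m.
Total stopping distance = 6.965 + 13.165 = 20.130 m, vs 24 m available — it stops with 24 − 20.130 = 3.870 m to spare.

Yes — it stops 3.9 m short of the obstacle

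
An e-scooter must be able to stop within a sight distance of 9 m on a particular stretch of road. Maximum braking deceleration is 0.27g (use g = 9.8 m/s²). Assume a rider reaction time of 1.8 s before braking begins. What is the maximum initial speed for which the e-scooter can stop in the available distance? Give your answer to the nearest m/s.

Maximum speed ≈ 4 m/s

a = 0.27 × 9.8 = 2.646 m/s².
Stopping distance: v·t_r + v²/(2a) = 9 with t_r = 1.8 s and a = 2.646 m/s².
So v² + 9.526 v − 47.63 = 0.
Positive root: v = −a·t_r + √((a·t_r)² + 2a·d) = −4.763 + √(22.686 + 47.63) = 3.6225 m/s.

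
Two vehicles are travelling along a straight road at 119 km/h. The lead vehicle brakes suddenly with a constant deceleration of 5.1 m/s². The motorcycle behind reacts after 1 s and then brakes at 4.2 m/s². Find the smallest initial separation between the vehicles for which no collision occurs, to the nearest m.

119 km/h ÷ 3.6 = 33.0556 m/s.
Leader travels v²/(2a_L) = 1092.673 / 10.200 = 107.125 m before stopping.
Follower covers v·t_r = 33.0556 × 1 = 33.056 m while reacting, then v²/(2a_F) = 1092.673 / 8.400 = 130.080 m while braking, for a total of 33.056 + 130.080 = 163.136 m.
Since a_F ≤ a_L and the follower starts braking later, the follower is never slower than the leader, so the closest approach is when both have stopped.
Minimum gap = 163.136 − 107.125 = 56.011 m.

Minimum gap ≈ 56 m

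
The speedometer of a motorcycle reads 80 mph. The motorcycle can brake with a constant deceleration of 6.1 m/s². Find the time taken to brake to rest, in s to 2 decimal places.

Braking time ≈ 5.86 s

80 mph × 0.44704 = 35.7632 m/s.
Braking time = v/a = 35.7632 / 6.100 = 5.863 s.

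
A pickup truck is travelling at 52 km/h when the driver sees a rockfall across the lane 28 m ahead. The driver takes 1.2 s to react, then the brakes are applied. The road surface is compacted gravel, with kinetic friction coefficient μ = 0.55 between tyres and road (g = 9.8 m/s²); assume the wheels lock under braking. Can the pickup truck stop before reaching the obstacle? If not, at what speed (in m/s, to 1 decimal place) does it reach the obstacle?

52 km/h ÷ 3.6 = 14.4444 m/s.
a = μg = 0.55 × 9.8 = 5.390 m/s².
Reaction distance = 14.4444 × 1.2 = 17.333 m.
Braking distance needed to stop: v²/(2a) = 208.641 / 10.780 = 19.354 m, so total needed = 17.333 + 19.354 = 36.687 m > 28 m — it cannot stop.
Distance remaining when braking begins: 28 − 17.333 = 10.667 m.
v² = v₀² − 2a·d = 208.641 − 2 × 5.390 × 10.667 = 93.651 m²/s².
v = √93.651 = 9.677 m/s.

No — it strikes the obstacle at 9.7 m/s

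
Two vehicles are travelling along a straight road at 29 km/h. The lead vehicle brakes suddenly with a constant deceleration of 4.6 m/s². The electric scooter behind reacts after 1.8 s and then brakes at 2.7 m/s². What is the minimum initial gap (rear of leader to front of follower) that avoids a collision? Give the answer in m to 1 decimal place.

Minimum gap ≈ 19.5 m

29 km/h ÷ 3.6 = 8.0556 m/s.
Leader travels v²/(2a_L) = 64.893 / 9.200 = 7.054 m before stopping.
Follower covers v·t_r = 8.0556 × 1.8 = 14.500 m while reacting, then v²/(2a_F) = 64.893 / 5.400 = 12.017 m while braking, for a total of 14.500 + 12.017 = 26.517 m.
Since a_F ≤ a_L and the follower starts braking later, the follower is never slower than the leader, so the closest approach is when both have stopped.
Minimum gap = 26.517 − 7.054 = 19.463 m.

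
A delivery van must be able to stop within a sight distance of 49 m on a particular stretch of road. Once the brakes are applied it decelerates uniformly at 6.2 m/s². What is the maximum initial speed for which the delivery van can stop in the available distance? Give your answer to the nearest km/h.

v²/(2a) = d ⇒ v = √(2 × 6.200 × 49) = √607.60 = 24.6495 m/s.
24.6495 m/s × 3.6 = 88.738 km/h.

Maximum speed ≈ 89 km/h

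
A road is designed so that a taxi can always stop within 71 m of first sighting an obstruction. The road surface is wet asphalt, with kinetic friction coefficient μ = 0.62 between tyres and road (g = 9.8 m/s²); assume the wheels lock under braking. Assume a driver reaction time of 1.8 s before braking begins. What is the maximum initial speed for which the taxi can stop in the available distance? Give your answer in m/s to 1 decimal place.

Maximum speed ≈ 20.4 m/s

a = μg = 0.62 × 9.8 = 6.076 m/s².
Stopping distance: v·t_r + v²/(2a) = 71 with t_r = 1.8 s and a = 6.076 m/s².
So v² + 21.874 v − 862.79 = 0.
Positive root: v = −a·t_r + √((a·t_r)² + 2a·d) = −10.937 + √(119.618 + 862.79) = 20.4064 m/s.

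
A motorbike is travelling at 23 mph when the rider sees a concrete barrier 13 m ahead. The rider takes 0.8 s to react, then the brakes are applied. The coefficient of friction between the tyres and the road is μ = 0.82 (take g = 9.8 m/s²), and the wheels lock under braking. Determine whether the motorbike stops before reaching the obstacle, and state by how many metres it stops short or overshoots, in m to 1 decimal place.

No — it overshoots by 1.8 m

23 mph × 0.44704 = 10.2819 m/s.
a = μg = 0.82 × 9.8 = 8.036 m/s².
Reaction distance = 10.2819 × 0.8 = 8.226 m.
Braking distance = v²/(2a) = 105.717 / 16.072 = 6.578 m.
Total stopping distance = 8.226 + 6.578 = 14.804 m, vs 13 m available — it cannot stop in time and overshoots by 14.804 − 13 = 1.804 m.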